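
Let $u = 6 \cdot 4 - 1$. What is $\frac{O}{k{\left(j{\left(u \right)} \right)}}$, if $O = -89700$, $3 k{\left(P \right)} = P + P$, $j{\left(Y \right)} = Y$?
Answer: $-5850$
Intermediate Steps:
$u = 23$ ($u = 24 - 1 = 23$)
$k{\left(P \right)} = \frac{2 P}{3}$ ($k{\left(P \right)} = \frac{P + P}{3} = \frac{2 P}{3}$)
$\frac{O}{k{\left(j{\left(u \right)} \right)}} = - \frac{89700}{\frac{2}{3} \cdot 23} = - \frac{89700}{\frac{46}{3}} = \left(-89700\right) \frac{3}{46} = -5850$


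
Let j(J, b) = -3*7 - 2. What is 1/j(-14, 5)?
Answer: -1/23 ≈ -0.043478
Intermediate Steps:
j(J, b) = -23 (j(J, b) = -21 - 2 = -23)
1/j(-14, 5) = 1/(-23) = -1/23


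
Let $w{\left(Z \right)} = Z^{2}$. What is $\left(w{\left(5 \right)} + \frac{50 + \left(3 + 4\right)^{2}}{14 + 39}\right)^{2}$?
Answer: $\frac{2027776}{2809} \approx 721.89$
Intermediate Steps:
$\left(w{\left(5 \right)} + \frac{50 + \left(3 + 4\right)^{2}}{14 + 39}\right)^{2} = \left(5^{2} + \frac{50 + \left(3 + 4\right)^{2}}{14 + 39}\right)^{2} = \left(25 + \frac{50 + 7^{2}}{53}\right)^{2} = \left(25 + \left(50 + 49\right) \frac{1}{53}\right)^{2} = \left(25 + 99 \cdot \frac{1}{53}\right)^{2} = \left(25 + \frac{99}{53}\right)^{2} = \left(\frac{1424}{53}\right)^{2} = \frac{2027776}{2809}$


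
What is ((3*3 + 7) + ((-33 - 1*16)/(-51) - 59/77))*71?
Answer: 4515316/3927 ≈ 1149.8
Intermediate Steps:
((3*3 + 7) + ((-33 - 1*16)/(-51) - 59/77))*71 = ((9 + 7) + ((-33 - 16)*(-1/51) - 59*1/77))*71 = (16 + (-49*(-1/51) - 59/77))*71 = (16 + (49/51 - 59/77))*71 = (16 + 764/3927)*71 = (63596/3927)*71 = 4515316/3927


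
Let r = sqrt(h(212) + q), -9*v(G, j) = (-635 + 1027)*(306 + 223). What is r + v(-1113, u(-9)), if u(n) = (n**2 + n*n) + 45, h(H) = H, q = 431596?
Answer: -207368/9 + 8*sqrt(6747) ≈ -22384.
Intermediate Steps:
u(n) = 45 + 2*n**2 (u(n) = (n**2 + n**2) + 45 = 2*n**2 + 45 = 45 + 2*n**2)
v(G, j) = -207368/9 (v(G, j) = -(-635 + 1027)*(306 + 223)/9 = -392*529/9 = -1/9*207368 = -207368/9)
r = 8*sqrt(6747) (r = sqrt(212 + 431596) = sqrt(431808) = 8*sqrt(6747) ≈ 657.12)
r + v(-1113, u(-9)) = 8*sqrt(6747) - 207368/9 = -207368/9 + 8*sqrt(6747)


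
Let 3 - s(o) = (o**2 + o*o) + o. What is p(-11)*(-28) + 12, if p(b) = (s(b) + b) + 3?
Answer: 6620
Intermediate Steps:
s(o) = 3 - o - 2*o**2 (s(o) = 3 - ((o**2 + o*o) + o) = 3 - ((o**2 + o**2) + o) = 3 - (2*o**2 + o) = 3 - (o + 2*o**2) = 3 + (-o - 2*o**2) = 3 - o - 2*o**2)
p(b) = 6 - 2*b**2 (p(b) = ((3 - b - 2*b**2) + b) + 3 = (3 - 2*b**2) + 3 = 6 - 2*b**2)
p(-11)*(-28) + 12 = (6 - 2*(-11)**2)*(-28) + 12 = (6 - 2*121)*(-28) + 12 = (6 - 242)*(-28) + 12 = -236*(-28) + 12 = 6608 + 12 = 6620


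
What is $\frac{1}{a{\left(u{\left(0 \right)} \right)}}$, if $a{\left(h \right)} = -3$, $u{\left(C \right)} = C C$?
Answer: $- \frac{1}{3} \approx -0.33333$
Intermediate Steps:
$u{\left(C \right)} = C^{2}$
$\frac{1}{a{\left(u{\left(0 \right)} \right)}} = \frac{1}{-3} = - \frac{1}{3}$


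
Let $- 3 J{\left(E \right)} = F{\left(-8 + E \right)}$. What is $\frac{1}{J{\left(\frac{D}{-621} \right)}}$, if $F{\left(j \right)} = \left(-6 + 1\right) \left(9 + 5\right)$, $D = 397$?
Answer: $\frac{3}{70} \approx 0.042857$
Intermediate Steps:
$F{\left(j \right)} = -70$ ($F{\left(j \right)} = \left(-5\right) 14 = -70$)
$J{\left(E \right)} = \frac{70}{3}$ ($J{\left(E \right)} = \left(- \frac{1}{3}\right) \left(-70\right) = \frac{70}{3}$)
$\frac{1}{J{\left(\frac{D}{-621} \right)}} = \frac{1}{\frac{70}{3}} = \frac{3}{70}$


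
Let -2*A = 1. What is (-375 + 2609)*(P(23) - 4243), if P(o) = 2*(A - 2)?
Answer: -9490032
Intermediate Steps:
A = -½ (A = -½*1 = -½ ≈ -0.50000)
P(o) = -5 (P(o) = 2*(-½ - 2) = 2*(-5/2) = -5)
(-375 + 2609)*(P(23) - 4243) = (-375 + 2609)*(-5 - 4243) = 2234*(-4248) = -9490032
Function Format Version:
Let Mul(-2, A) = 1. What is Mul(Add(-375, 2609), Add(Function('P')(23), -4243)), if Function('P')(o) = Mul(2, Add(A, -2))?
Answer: -9490032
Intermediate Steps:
A = Rational(-1, 2) (A = Mul(Rational(-1, 2), 1) = Rational(-1, 2) ≈ -0.50000)
Function('P')(o) = -5 (Function('P')(o) = Mul(2, Add(Rational(-1, 2), -2)) = Mul(2, Rational(-5, 2)) = -5)
Mul(Add(-375, 2609), Add(Function('P')(23), -4243)) = Mul(Add(-375, 2609), Add(-5, -4243)) = Mul(2234, -4248) = -9490032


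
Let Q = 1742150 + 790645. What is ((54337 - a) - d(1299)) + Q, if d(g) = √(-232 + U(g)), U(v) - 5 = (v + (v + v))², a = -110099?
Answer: 2697231 - √15186382 ≈ 2.6933e+6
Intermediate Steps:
Q = 2532795
U(v) = 5 + 9*v² (U(v) = 5 + (v + (v + v))² = 5 + (v + 2*v)² = 5 + (3*v)² = 5 + 9*v²)
d(g) = √(-227 + 9*g²) (d(g) = √(-232 + (5 + 9*g²)) = √(-227 + 9*g²))
((54337 - a) - d(1299)) + Q = ((54337 - 1*(-110099)) - √(-227 + 9*1299²)) + 2532795 = ((54337 + 110099) - √(-227 + 9*1687401)) + 2532795 = (164436 - √(-227 + 15186609)) + 2532795 = (164436 - √15186382) + 2532795 = 2697231 - √15186382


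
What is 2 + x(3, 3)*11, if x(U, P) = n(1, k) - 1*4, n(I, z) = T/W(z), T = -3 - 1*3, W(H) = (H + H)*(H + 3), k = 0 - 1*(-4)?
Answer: -1209/28 ≈ -43.179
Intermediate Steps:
k = 4 (k = 0 + 4 = 4)
W(H) = 2*H*(3 + H) (W(H) = (2*H)*(3 + H) = 2*H*(3 + H))
T = -6 (T = -3 - 3 = -6)
n(I, z) = -3/(z*(3 + z)) (n(I, z) = -6*1/(2*z*(3 + z)) = -3/(z*(3 + z)))
x(U, P) = -115/28 (x(U, P) = -3/(4*(3 + 4)) - 1*4 = -3*¼/7 - 4 = -3*¼*⅐ - 4 = -3/28 - 4 = -115/28)
2 + x(3, 3)*11 = 2 - 115/28*11 = 2 - 1265/28 = -1209/28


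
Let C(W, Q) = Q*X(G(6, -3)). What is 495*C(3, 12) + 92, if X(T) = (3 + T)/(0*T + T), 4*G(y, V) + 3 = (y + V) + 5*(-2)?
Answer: -1096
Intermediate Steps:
G(y, V) = -13/4 + V/4 + y/4 (G(y, V) = -3/4 + ((y + V) + 5*(-2))/4 = -3/4 + ((V + y) - 10)/4 = -3/4 + (-10 + V + y)/4 = -3/4 + (-5/2 + V/4 + y/4) = -13/4 + V/4 + y/4)
X(T) = (3 + T)/T (X(T) = (3 + T)/(0 + T) = (3 + T)/T)
C(W, Q) = -Q/5 (C(W, Q) = Q*((3 + (-13/4 + (1/4)*(-3) + (1/4)*6))/(-13/4 + (1/4)*(-3) + (1/4)*6)) = Q*((3 + (-13/4 - 3/4 + 3/2))/(-13/4 - 3/4 + 3/2)) = Q*((3 - 5/2)/(-5/2)) = Q*(-2/5*1/2) = Q*(-1/5) = -Q/5)
495*C(3, 12) + 92 = 495*(-1/5*12) + 92 = 495*(-12/5) + 92 = -1188 + 92 = -1096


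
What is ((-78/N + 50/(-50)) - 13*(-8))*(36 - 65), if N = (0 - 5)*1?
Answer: -17197/5 ≈ -3439.4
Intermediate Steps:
N = -5 (N = -5*1 = -5)
((-78/N + 50/(-50)) - 13*(-8))*(36 - 65) = ((-78/(-5) + 50/(-50)) - 13*(-8))*(36 - 65) = ((-78*(-1/5) + 50*(-1/50)) + 104)*(-29) = ((78/5 - 1) + 104)*(-29) = (73/5 + 104)*(-29) = (593/5)*(-29) = -17197/5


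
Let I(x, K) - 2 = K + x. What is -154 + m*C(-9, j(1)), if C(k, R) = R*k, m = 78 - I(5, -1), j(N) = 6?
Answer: -4042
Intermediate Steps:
I(x, K) = 2 + K + x (I(x, K) = 2 + (K + x) = 2 + K + x)
m = 72 (m = 78 - (2 - 1 + 5) = 78 - 1*6 = 78 - 6 = 72)
-154 + m*C(-9, j(1)) = -154 + 72*(6*(-9)) = -154 + 72*(-54) = -154 - 3888 = -4042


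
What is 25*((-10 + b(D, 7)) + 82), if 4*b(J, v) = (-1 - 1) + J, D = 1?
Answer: 7175/4 ≈ 1793.8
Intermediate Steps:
b(J, v) = -1/2 + J/4 (b(J, v) = ((-1 - 1) + J)/4 = (-2 + J)/4 = -1/2 + J/4)
25*((-10 + b(D, 7)) + 82) = 25*((-10 + (-1/2 + (1/4)*1)) + 82) = 25*((-10 + (-1/2 + 1/4)) + 82) = 25*((-10 - 1/4) + 82) = 25*(-41/4 + 82) = 25*(287/4) = 7175/4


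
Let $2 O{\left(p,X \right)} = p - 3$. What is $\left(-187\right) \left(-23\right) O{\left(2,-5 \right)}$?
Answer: $- \frac{4301}{2} \approx -2150.5$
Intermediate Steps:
$O{\left(p,X \right)} = - \frac{3}{2} + \frac{p}{2}$ ($O{\left(p,X \right)} = \frac{p - 3}{2} = \frac{-3 + p}{2} = - \frac{3}{2} + \frac{p}{2}$)
$\left(-187\right) \left(-23\right) O{\left(2,-5 \right)} = \left(-187\right) \left(-23\right) \left(- \frac{3}{2} + \frac{1}{2} \cdot 2\right) = 4301 \left(- \frac{3}{2} + 1\right) = 4301 \left(- \frac{1}{2}\right) = - \frac{4301}{2}$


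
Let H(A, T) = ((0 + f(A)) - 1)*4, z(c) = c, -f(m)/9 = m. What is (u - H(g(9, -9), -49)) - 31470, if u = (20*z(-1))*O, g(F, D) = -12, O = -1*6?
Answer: -31778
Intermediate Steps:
f(m) = -9*m
O = -6
u = 120 (u = (20*(-1))*(-6) = -20*(-6) = 120)
H(A, T) = -4 - 36*A (H(A, T) = ((0 - 9*A) - 1)*4 = (-9*A - 1)*4 = (-1 - 9*A)*4 = -4 - 36*A)
(u - H(g(9, -9), -49)) - 31470 = (120 - (-4 - 36*(-12))) - 31470 = (120 - (-4 + 432)) - 31470 = (120 - 1*428) - 31470 = (120 - 428) - 31470 = -308 - 31470 = -31778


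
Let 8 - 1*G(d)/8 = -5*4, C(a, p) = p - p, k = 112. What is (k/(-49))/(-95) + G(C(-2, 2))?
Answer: 148976/665 ≈ 224.02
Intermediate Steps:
C(a, p) = 0
G(d) = 224 (G(d) = 64 - (-40)*4 = 64 - 8*(-20) = 64 + 160 = 224)
(k/(-49))/(-95) + G(C(-2, 2)) = (112/(-49))/(-95) + 224 = -112*(-1)/(95*49) + 224 = -1/95*(-16/7) + 224 = 16/665 + 224 = 148976/665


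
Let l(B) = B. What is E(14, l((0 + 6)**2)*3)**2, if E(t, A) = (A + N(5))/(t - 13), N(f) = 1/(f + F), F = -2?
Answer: 105625/9 ≈ 11736.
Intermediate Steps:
N(f) = 1/(-2 + f) (N(f) = 1/(f - 2) = 1/(-2 + f))
E(t, A) = (1/3 + A)/(-13 + t) (E(t, A) = (A + 1/(-2 + 5))/(t - 13) = (A + 1/3)/(-13 + t) = (1/3 + A)/(-13 + t))
E(14, l((0 + 6)**2)*3)**2 = ((1/3 + (0 + 6)**2*3)/(-13 + 14))**2 = ((1/3 + 6**2*3)/1)**2 = (1*(1/3 + 36*3))**2 = (1*(1/3 + 108))**2 = (1*(325/3))**2 = (325/3)**2 = 105625/9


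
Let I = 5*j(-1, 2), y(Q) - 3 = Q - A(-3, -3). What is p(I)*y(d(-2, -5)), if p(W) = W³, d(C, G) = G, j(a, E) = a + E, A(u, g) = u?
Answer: 125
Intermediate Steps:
j(a, E) = E + a
y(Q) = 6 + Q (y(Q) = 3 + (Q - 1*(-3)) = 3 + (Q + 3) = 3 + (3 + Q) = 6 + Q)
I = 5 (I = 5*(2 - 1) = 5*1 = 5)
p(I)*y(d(-2, -5)) = 5³*(6 - 5) = 125*1 = 125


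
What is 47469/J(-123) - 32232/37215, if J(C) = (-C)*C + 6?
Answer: -250444819/62533605 ≈ -4.0050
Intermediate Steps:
J(C) = 6 - C**2 (J(C) = -C**2 + 6 = 6 - C**2)
47469/J(-123) - 32232/37215 = 47469/(6 - 1*(-123)**2) - 32232/37215 = 47469/(6 - 1*15129) - 32232*1/37215 = 47469/(6 - 15129) - 10744/12405 = 47469/(-15123) - 10744/12405 = 47469*(-1/15123) - 10744/12405 = -15823/5041 - 10744/12405 = -250444819/62533605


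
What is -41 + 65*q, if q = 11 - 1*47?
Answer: -2381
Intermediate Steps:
q = -36 (q = 11 - 47 = -36)
-41 + 65*q = -41 + 65*(-36) = -41 - 2340 = -2381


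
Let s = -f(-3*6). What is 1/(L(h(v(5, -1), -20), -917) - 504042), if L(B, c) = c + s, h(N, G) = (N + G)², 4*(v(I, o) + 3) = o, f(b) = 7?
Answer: -1/504966 ≈ -1.9803e-6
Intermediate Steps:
v(I, o) = -3 + o/4
s = -7 (s = -1*7 = -7)
h(N, G) = (G + N)²
L(B, c) = -7 + c (L(B, c) = c - 7 = -7 + c)
1/(L(h(v(5, -1), -20), -917) - 504042) = 1/((-7 - 917) - 504042) = 1/(-924 - 504042) = 1/(-504966) = -1/504966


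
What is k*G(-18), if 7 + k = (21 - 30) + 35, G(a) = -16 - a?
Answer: 38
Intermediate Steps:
k = 19 (k = -7 + ((21 - 30) + 35) = -7 + (-9 + 35) = -7 + 26 = 19)
k*G(-18) = 19*(-16 - 1*(-18)) = 19*(-16 + 18) = 19*2 = 38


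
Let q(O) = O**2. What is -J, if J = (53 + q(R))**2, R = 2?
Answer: -3249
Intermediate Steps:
J = 3249 (J = (53 + 2**2)**2 = (53 + 4)**2 = 57**2 = 3249)
-J = -1*3249 = -3249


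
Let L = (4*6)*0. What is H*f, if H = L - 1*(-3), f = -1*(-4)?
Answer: 12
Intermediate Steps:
f = 4
L = 0 (L = 24*0 = 0)
H = 3 (H = 0 - 1*(-3) = 0 + 3 = 3)
H*f = 3*4 = 12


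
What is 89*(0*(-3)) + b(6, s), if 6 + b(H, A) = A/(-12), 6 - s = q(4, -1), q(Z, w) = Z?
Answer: -37/6 ≈ -6.1667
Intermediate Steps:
s = 2 (s = 6 - 1*4 = 6 - 4 = 2)
b(H, A) = -6 - A/12 (b(H, A) = -6 + A/(-12) = -6 + A*(-1/12) = -6 - A/12)
89*(0*(-3)) + b(6, s) = 89*(0*(-3)) + (-6 - 1/12*2) = 89*0 + (-6 - 1/6) = 0 - 37/6 = -37/6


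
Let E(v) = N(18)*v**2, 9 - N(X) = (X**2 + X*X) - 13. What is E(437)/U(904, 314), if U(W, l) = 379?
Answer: -119546594/379 ≈ -3.1543e+5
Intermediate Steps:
N(X) = 22 - 2*X**2 (N(X) = 9 - ((X**2 + X*X) - 13) = 9 - ((X**2 + X**2) - 13) = 9 - (2*X**2 - 13) = 9 - (-13 + 2*X**2) = 9 + (13 - 2*X**2) = 22 - 2*X**2)
E(v) = -626*v**2 (E(v) = (22 - 2*18**2)*v**2 = (22 - 2*324)*v**2 = (22 - 648)*v**2 = -626*v**2)
E(437)/U(904, 314) = -626*437**2/379 = -626*190969*(1/379) = -119546594*1/379 = -119546594/379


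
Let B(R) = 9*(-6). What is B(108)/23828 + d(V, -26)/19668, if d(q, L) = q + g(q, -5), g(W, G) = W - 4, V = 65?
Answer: 40422/9763523 ≈ 0.0041401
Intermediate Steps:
g(W, G) = -4 + W
d(q, L) = -4 + 2*q (d(q, L) = q + (-4 + q) = -4 + 2*q)
B(R) = -54
B(108)/23828 + d(V, -26)/19668 = -54/23828 + (-4 + 2*65)/19668 = -54*1/23828 + (-4 + 130)*(1/19668) = -27/11914 + 126*(1/19668) = -27/11914 + 21/3278 = 40422/9763523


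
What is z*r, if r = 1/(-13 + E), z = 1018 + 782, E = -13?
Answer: -900/13 ≈ -69.231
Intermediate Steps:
z = 1800
r = -1/26 (r = 1/(-13 - 13) = 1/(-26) = -1/26 ≈ -0.038462)
z*r = 1800*(-1/26) = -900/13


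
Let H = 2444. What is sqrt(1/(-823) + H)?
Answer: sqrt(1655391253)/823 ≈ 49.437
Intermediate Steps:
sqrt(1/(-823) + H) = sqrt(1/(-823) + 2444) = sqrt(-1/823 + 2444) = sqrt(2011411/823) = sqrt(1655391253)/823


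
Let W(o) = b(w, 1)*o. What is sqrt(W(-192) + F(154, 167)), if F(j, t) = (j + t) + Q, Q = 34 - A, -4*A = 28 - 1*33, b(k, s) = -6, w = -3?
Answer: sqrt(6023)/2 ≈ 38.804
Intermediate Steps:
A = 5/4 (A = -(28 - 1*33)/4 = -(28 - 33)/4 = -1/4*(-5) = 5/4 ≈ 1.2500)
Q = 131/4 (Q = 34 - 1*5/4 = 34 - 5/4 = 131/4 ≈ 32.750)
W(o) = -6*o
F(j, t) = 131/4 + j + t (F(j, t) = (j + t) + 131/4 = 131/4 + j + t)
sqrt(W(-192) + F(154, 167)) = sqrt(-6*(-192) + (131/4 + 154 + 167)) = sqrt(1152 + 1415/4) = sqrt(6023/4) = sqrt(6023)/2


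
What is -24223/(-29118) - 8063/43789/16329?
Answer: 5773316995043/6940086819186 ≈ 0.83188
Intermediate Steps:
-24223/(-29118) - 8063/43789/16329 = -24223*(-1/29118) - 8063*1/43789*(1/16329) = 24223/29118 - 8063/43789*1/16329 = 24223/29118 - 8063/715030581 = 5773316995043/6940086819186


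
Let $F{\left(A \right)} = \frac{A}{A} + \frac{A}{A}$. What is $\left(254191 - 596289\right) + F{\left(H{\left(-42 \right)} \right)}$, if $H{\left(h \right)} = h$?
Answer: $-342096$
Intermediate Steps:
$F{\left(A \right)} = 2$ ($F{\left(A \right)} = 1 + 1 = 2$)
$\left(254191 - 596289\right) + F{\left(H{\left(-42 \right)} \right)} = \left(254191 - 596289\right) + 2 = -342098 + 2 = -342096$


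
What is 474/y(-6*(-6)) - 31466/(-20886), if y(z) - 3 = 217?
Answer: 4205621/1148730 ≈ 3.6611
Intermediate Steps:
y(z) = 220 (y(z) = 3 + 217 = 220)
474/y(-6*(-6)) - 31466/(-20886) = 474/220 - 31466/(-20886) = 474*(1/220) - 31466*(-1/20886) = 237/110 + 15733/10443 = 4205621/1148730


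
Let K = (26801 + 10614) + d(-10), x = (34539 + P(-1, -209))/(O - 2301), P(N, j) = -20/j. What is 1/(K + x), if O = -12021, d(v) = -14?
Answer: 2993298/111945119827 ≈ 2.6739e-5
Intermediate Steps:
x = -7218671/2993298 (x = (34539 - 20/(-209))/(-12021 - 2301) = (34539 - 20*(-1/209))/(-14322) = (34539 + 20/209)*(-1/14322) = (7218671/209)*(-1/14322) = -7218671/2993298 ≈ -2.4116)
K = 37401 (K = (26801 + 10614) - 14 = 37415 - 14 = 37401)
1/(K + x) = 1/(37401 - 7218671/2993298) = 1/(111945119827/2993298) = 2993298/111945119827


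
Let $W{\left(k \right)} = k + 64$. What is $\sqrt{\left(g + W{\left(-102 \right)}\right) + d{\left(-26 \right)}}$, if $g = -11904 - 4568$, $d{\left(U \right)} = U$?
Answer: $2 i \sqrt{4134} \approx 128.59 i$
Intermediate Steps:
$g = -16472$ ($g = -11904 - 4568 = -16472$)
$W{\left(k \right)} = 64 + k$
$\sqrt{\left(g + W{\left(-102 \right)}\right) + d{\left(-26 \right)}} = \sqrt{\left(-16472 + \left(64 - 102\right)\right) - 26} = \sqrt{\left(-16472 - 38\right) - 26} = \sqrt{-16510 - 26} = \sqrt{-16536} = 2 i \sqrt{4134}$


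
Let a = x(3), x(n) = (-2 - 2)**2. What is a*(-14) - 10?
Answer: -234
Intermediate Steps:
x(n) = 16 (x(n) = (-4)**2 = 16)
a = 16
a*(-14) - 10 = 16*(-14) - 10 = -224 - 10 = -234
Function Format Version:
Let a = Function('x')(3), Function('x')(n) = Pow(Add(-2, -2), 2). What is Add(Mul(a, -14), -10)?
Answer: -234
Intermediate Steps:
Function('x')(n) = 16 (Function('x')(n) = Pow(-4, 2) = 16)
a = 16
Add(Mul(a, -14), -10) = Add(Mul(16, -14), -10) = Add(-224, -10) = -234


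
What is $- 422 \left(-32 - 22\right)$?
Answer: $22788$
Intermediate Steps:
$- 422 \left(-32 - 22\right) = \left(-422\right) \left(-54\right) = 22788$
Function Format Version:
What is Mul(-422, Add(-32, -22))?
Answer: 22788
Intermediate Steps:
Mul(-422, Add(-32, -22)) = Mul(-422, -54) = 22788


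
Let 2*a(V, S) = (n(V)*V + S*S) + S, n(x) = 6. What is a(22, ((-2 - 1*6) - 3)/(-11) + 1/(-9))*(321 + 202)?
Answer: 2831522/81 ≈ 34957.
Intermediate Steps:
a(V, S) = S/2 + S²/2 + 3*V (a(V, S) = ((6*V + S*S) + S)/2 = ((6*V + S²) + S)/2 = ((S² + 6*V) + S)/2 = (S + S² + 6*V)/2 = S/2 + S²/2 + 3*V)
a(22, ((-2 - 1*6) - 3)/(-11) + 1/(-9))*(321 + 202) = ((((-2 - 1*6) - 3)/(-11) + 1/(-9))/2 + (((-2 - 1*6) - 3)/(-11) + 1/(-9))²/2 + 3*22)*(321 + 202) = ((((-2 - 6) - 3)*(-1/11) + 1*(-⅑))/2 + (((-2 - 6) - 3)*(-1/11) + 1*(-⅑))²/2 + 66)*523 = (((-8 - 3)*(-1/11) - ⅑)/2 + ((-8 - 3)*(-1/11) - ⅑)²/2 + 66)*523 = ((-11*(-1/11) - ⅑)/2 + (-11*(-1/11) - ⅑)²/2 + 66)*523 = ((1 - ⅑)/2 + (1 - ⅑)²/2 + 66)*523 = ((½)*(8/9) + (8/9)²/2 + 66)*523 = (4/9 + (½)*(64/81) + 66)*523 = (4/9 + 32/81 + 66)*523 = (5414/81)*523 = 2831522/81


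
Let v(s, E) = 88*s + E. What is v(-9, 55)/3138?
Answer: -737/3138 ≈ -0.23486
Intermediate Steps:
v(s, E) = E + 88*s
v(-9, 55)/3138 = (55 + 88*(-9))/3138 = (55 - 792)*(1/3138) = -737*1/3138 = -737/3138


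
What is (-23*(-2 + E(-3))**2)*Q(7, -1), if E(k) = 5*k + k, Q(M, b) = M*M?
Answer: -450800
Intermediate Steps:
Q(M, b) = M**2
E(k) = 6*k
(-23*(-2 + E(-3))**2)*Q(7, -1) = -23*(-2 + 6*(-3))**2*7**2 = -23*(-2 - 18)**2*49 = -23*(-20)**2*49 = -23*400*49 = -9200*49 = -450800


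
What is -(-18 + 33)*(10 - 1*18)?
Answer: 120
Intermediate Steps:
-(-18 + 33)*(10 - 1*18) = -15*(10 - 18) = -15*(-8) = -1*(-120) = 120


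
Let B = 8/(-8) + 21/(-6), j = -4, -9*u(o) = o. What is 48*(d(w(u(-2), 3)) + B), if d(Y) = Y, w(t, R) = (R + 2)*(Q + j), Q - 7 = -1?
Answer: 264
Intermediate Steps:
Q = 6 (Q = 7 - 1 = 6)
u(o) = -o/9
w(t, R) = 4 + 2*R (w(t, R) = (R + 2)*(6 - 4) = (2 + R)*2 = 4 + 2*R)
B = -9/2 (B = 8*(-⅛) + 21*(-⅙) = -1 - 7/2 = -9/2 ≈ -4.5000)
48*(d(w(u(-2), 3)) + B) = 48*((4 + 2*3) - 9/2) = 48*((4 + 6) - 9/2) = 48*(10 - 9/2) = 48*(11/2) = 264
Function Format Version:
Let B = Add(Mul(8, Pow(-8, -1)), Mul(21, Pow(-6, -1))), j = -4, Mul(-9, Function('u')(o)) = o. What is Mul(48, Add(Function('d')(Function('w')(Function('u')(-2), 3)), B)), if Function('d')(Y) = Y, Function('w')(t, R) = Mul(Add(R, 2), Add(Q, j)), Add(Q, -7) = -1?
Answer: 264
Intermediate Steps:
Q = 6 (Q = Add(7, -1) = 6)
Function('u')(o) = Mul(Rational(-1, 9), o)
Function('w')(t, R) = Add(4, Mul(2, R)) (Function('w')(t, R) = Mul(Add(R, 2), Add(6, -4)) = Mul(Add(2, R), 2) = Add(4, Mul(2, R)))
B = Rational(-9, 2) (B = Add(Mul(8, Rational(-1, 8)), Mul(21, Rational(-1, 6))) = Add(-1, Rational(-7, 2)) = Rational(-9, 2) ≈ -4.5000)
Mul(48, Add(Function('d')(Function('w')(Function('u')(-2), 3)), B)) = Mul(48, Add(Add(4, Mul(2, 3)), Rational(-9, 2))) = Mul(48, Add(Add(4, 6), Rational(-9, 2))) = Mul(48, Add(10, Rational(-9, 2))) = Mul(48, Rational(11, 2)) = 264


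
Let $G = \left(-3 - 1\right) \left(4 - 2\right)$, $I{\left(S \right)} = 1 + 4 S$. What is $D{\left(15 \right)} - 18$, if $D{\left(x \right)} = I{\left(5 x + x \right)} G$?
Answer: $-2906$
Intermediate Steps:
$G = -8$ ($G = \left(-4\right) 2 = -8$)
$D{\left(x \right)} = -8 - 192 x$ ($D{\left(x \right)} = \left(1 + 4 \left(5 x + x\right)\right) \left(-8\right) = \left(1 + 4 \cdot 6 x\right) \left(-8\right) = \left(1 + 24 x\right) \left(-8\right) = -8 - 192 x$)
$D{\left(15 \right)} - 18 = \left(-8 - 2880\right) - 18 = -2888 - 18 = -2906$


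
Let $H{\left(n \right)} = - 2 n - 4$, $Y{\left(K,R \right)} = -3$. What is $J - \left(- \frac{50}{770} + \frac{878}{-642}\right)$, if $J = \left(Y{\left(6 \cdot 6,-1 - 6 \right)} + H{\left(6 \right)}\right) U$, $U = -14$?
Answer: $\frac{6610130}{24717} \approx 267.43$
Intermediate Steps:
$H{\left(n \right)} = -4 - 2 n$
$J = 266$ ($J = \left(-3 - 16\right) \left(-14\right) = \left(-19\right) \left(-14\right) = 266$)
$J - \left(- \frac{50}{770} + \frac{878}{-642}\right) = 266 - \left(- \frac{50}{770} + \frac{878}{-642}\right) = 266 - \left(\left(-50\right) \frac{1}{770} + 878 \left(- \frac{1}{642}\right)\right) = 266 - \left(- \frac{5}{77} - \frac{439}{321}\right) = 266 - - \frac{35408}{24717} = 266 + \frac{35408}{24717} = \frac{6610130}{24717}$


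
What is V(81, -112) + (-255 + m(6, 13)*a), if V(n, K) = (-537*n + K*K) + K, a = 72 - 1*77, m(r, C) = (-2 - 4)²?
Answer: -31500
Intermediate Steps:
m(r, C) = 36 (m(r, C) = (-6)² = 36)
a = -5 (a = 72 - 77 = -5)
V(n, K) = K + K² - 537*n (V(n, K) = (-537*n + K²) + K = (K² - 537*n) + K = K + K² - 537*n)
V(81, -112) + (-255 + m(6, 13)*a) = (-112 + (-112)² - 537*81) + (-255 + 36*(-5)) = (-112 + 12544 - 43497) + (-255 - 180) = -31065 - 435 = -31500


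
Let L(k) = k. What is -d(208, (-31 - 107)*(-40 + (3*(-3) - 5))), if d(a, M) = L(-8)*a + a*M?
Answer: -1548352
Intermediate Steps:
d(a, M) = -8*a + M*a (d(a, M) = -8*a + a*M = -8*a + M*a)
-d(208, (-31 - 107)*(-40 + (3*(-3) - 5))) = -208*(-8 + (-31 - 107)*(-40 + (3*(-3) - 5))) = -208*(-8 - 138*(-40 + (-9 - 5))) = -208*(-8 - 138*(-40 - 14)) = -208*(-8 - 138*(-54)) = -208*(-8 + 7452) = -208*7444 = -1*1548352 = -1548352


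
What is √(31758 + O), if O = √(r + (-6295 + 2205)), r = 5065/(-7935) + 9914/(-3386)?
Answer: √(433376384467662 + 116817*I*√55861670789682)/116817 ≈ 178.21 + 0.17951*I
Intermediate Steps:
r = -9581768/2686791 (r = 5065*(-1/7935) + 9914*(-1/3386) = -1013/1587 - 4957/1693 = -9581768/2686791 ≈ -3.5662)
O = I*√55861670789682/116817 (O = √(-9581768/2686791 + (-6295 + 2205)) = √(-9581768/2686791 - 4090) = √(-10998556958/2686791) = I*√55861670789682/116817 ≈ 63.981*I)
√(31758 + O) = √(31758 + I*√55861670789682/116817)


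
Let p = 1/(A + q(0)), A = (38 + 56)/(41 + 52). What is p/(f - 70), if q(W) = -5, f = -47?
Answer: 31/14469 ≈ 0.0021425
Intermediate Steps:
A = 94/93 ≈ 1.0108
p = -93/371 (p = 1/(94/93 - 5) = 1/(-371/93) = -93/371 ≈ -0.25067)
p/(f - 70) = -93/(371*(-47 - 70)) = -93/371/(-117) = -93/371*(-1/117) = 31/14469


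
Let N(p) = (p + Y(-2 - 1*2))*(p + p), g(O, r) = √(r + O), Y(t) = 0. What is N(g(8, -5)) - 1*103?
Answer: -97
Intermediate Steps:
g(O, r) = √(O + r)
N(p) = 2*p² (N(p) = (p + 0)*(p + p) = p*(2*p) = 2*p²)
N(g(8, -5)) - 1*103 = 2*(√(8 - 5))² - 1*103 = 2*(√3)² - 103 = 2*3 - 103 = 6 - 103 = -97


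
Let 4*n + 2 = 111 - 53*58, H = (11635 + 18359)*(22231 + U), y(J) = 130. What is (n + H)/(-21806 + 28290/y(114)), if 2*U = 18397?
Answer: -49020175451/1122596 ≈ -43667.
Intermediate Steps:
U = 18397/2 (U = (1/2)*18397 = 18397/2 ≈ 9198.5)
H = 942696423 (H = (11635 + 18359)*(22231 + 18397/2) = 29994*(62859/2) = 942696423)
n = -2965/4 (n = -1/2 + (111 - 53*58)/4 = -1/2 + (111 - 3074)/4 = -1/2 + (1/4)*(-2963) = -1/2 - 2963/4 = -2965/4 ≈ -741.25)
(n + H)/(-21806 + 28290/y(114)) = (-2965/4 + 942696423)/(-21806 + 28290/130) = 3770782727/(4*(-21806 + 28290*(1/130))) = 3770782727/(4*(-21806 + 2829/13)) = 3770782727/(4*(-280649/13)) = (3770782727/4)*(-13/280649) = -49020175451/1122596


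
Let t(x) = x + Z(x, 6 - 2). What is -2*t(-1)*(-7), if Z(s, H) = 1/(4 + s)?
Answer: -28/3 ≈ -9.3333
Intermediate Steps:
t(x) = x + 1/(4 + x)
-2*t(-1)*(-7) = -2*(1 - (4 - 1))/(4 - 1)*(-7) = -2*(1 - 1*3)/3*(-7) = -2*(1 - 3)/3*(-7) = -2*(-2)/3*(-7) = -2*(-⅔)*(-7) = (4/3)*(-7) = -28/3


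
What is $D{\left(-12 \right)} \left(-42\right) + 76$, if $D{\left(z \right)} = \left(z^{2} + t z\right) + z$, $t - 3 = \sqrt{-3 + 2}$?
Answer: $-3956 + 504 i \approx -3956.0 + 504.0 i$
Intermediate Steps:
$t = 3 + i$ ($t = 3 + \sqrt{-3 + 2} = 3 + \sqrt{-1} = 3 + i \approx 3.0 + 1.0 i$)
$D{\left(z \right)} = z + z^{2} + z \left(3 + i\right)$ ($D{\left(z \right)} = \left(z^{2} + \left(3 + i\right) z\right) + z = \left(z^{2} + z \left(3 + i\right)\right) + z = z + z^{2} + z \left(3 + i\right)$)
$D{\left(-12 \right)} \left(-42\right) + 76 = - 12 \left(4 + i - 12\right) \left(-42\right) + 76 = - 12 \left(-8 + i\right) \left(-42\right) + 76 = \left(96 - 12 i\right) \left(-42\right) + 76 = \left(-4032 + 504 i\right) + 76 = -3956 + 504 i$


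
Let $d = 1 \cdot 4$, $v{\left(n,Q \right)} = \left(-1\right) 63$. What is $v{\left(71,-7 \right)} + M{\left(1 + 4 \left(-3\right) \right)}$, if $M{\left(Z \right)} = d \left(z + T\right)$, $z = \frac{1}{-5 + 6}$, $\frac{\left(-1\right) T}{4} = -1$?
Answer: $-43$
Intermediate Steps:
$T = 4$ ($T = \left(-4\right) \left(-1\right) = 4$)
$v{\left(n,Q \right)} = -63$
$d = 4$
$z = 1$ ($z = 1^{-1} = 1$)
$M{\left(Z \right)} = 20$ ($M{\left(Z \right)} = 4 \left(1 + 4\right) = 4 \cdot 5 = 20$)
$v{\left(71,-7 \right)} + M{\left(1 + 4 \left(-3\right) \right)} = -63 + 20 = -43$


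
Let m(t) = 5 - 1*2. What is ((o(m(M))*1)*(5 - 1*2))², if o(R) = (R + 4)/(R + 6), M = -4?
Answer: 49/9 ≈ 5.4444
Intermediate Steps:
m(t) = 3 (m(t) = 5 - 2 = 3)
o(R) = (4 + R)/(6 + R)
((o(m(M))*1)*(5 - 1*2))² = ((((4 + 3)/(6 + 3))*1)*(5 - 1*2))² = (((7/9)*1)*(5 - 2))² = ((((⅑)*7)*1)*3)² = (((7/9)*1)*3)² = ((7/9)*3)² = (7/3)² = 49/9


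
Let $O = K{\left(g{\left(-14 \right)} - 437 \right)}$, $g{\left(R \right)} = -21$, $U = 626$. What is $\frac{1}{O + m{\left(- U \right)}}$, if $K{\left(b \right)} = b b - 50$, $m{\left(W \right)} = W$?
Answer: $\frac{1}{209088} \approx 4.7827 \cdot 10^{-6}$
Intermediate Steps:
$K{\left(b \right)} = -50 + b^{2}$ ($K{\left(b \right)} = b^{2} - 50 = -50 + b^{2}$)
$O = 209714$ ($O = -50 + \left(-21 - 437\right)^{2} = -50 + \left(-458\right)^{2} = -50 + 209764 = 209714$)
$\frac{1}{O + m{\left(- U \right)}} = \frac{1}{209714 - 626} = \frac{1}{209088}$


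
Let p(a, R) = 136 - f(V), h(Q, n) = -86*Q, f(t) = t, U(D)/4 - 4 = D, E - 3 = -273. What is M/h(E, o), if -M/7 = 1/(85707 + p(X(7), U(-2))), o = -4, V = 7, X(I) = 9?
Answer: -7/1993111920 ≈ -3.5121e-9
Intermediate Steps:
E = -270 (E = 3 - 273 = -270)
U(D) = 16 + 4*D
p(a, R) = 129 (p(a, R) = 136 - 1*7 = 136 - 7 = 129)
M = -7/85836 (M = -7/(85707 + 129) = -7/85836 ≈ -8.1551e-5)
M/h(E, o) = -7/(85836*((-86*(-270)))) = -7/85836/23220 = -7/85836*1/23220 = -7/1993111920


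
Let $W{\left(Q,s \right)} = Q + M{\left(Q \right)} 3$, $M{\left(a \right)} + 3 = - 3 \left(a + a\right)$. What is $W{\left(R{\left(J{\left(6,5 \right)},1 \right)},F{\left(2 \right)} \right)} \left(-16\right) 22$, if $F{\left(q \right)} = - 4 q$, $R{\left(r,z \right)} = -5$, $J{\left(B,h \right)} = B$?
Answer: $-26752$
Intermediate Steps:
$M{\left(a \right)} = -3 - 6 a$ ($M{\left(a \right)} = -3 - 3 \left(a + a\right) = -3 - 3 \cdot 2 a = -3 - 6 a$)
$W{\left(Q,s \right)} = -9 - 17 Q$ ($W{\left(Q,s \right)} = Q + \left(-3 - 6 Q\right) 3 = Q - \left(9 + 18 Q\right) = -9 - 17 Q$)
$W{\left(R{\left(J{\left(6,5 \right)},1 \right)},F{\left(2 \right)} \right)} \left(-16\right) 22 = \left(-9 - -85\right) \left(-16\right) 22 = \left(-9 + 85\right) \left(-16\right) 22 = 76 \left(-16\right) 22 = \left(-1216\right) 22 = -26752$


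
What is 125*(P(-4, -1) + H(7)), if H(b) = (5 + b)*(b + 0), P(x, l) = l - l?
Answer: 10500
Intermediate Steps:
P(x, l) = 0
H(b) = b*(5 + b) (H(b) = (5 + b)*b = b*(5 + b))
125*(P(-4, -1) + H(7)) = 125*(0 + 7*(5 + 7)) = 125*(0 + 7*12) = 125*(0 + 84) = 125*84 = 10500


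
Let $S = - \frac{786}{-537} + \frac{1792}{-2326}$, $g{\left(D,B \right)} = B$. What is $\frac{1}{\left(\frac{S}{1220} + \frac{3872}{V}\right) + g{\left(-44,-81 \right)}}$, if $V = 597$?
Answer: $- \frac{75811818090}{5649016765333} \approx -0.01342$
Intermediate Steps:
$S = \frac{144322}{208177}$ ($S = \left(-786\right) \left(- \frac{1}{537}\right) + 1792 \left(- \frac{1}{2326}\right) = \frac{262}{179} - \frac{896}{1163} = \frac{144322}{208177} \approx 0.69327$)
$\frac{1}{\left(\frac{S}{1220} + \frac{3872}{V}\right) + g{\left(-44,-81 \right)}} = \frac{1}{\left(\frac{144322}{208177 \cdot 1220} + \frac{3872}{597}\right) - 81} = \frac{1}{\left(\frac{144322}{208177} \cdot \frac{1}{1220} + 3872 \cdot \frac{1}{597}\right) - 81} = \frac{1}{\left(\frac{72161}{126987970} + \frac{3872}{597}\right) - 81} = \frac{1}{\frac{491740499957}{75811818090} - 81} = \frac{1}{- \frac{5649016765333}{75811818090}} = - \frac{75811818090}{5649016765333}$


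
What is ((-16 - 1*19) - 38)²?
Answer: 5329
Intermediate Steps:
((-16 - 1*19) - 38)² = ((-16 - 19) - 38)² = (-35 - 38)² = (-73)² = 5329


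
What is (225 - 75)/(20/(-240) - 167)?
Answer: -360/401 ≈ -0.89776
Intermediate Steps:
(225 - 75)/(20/(-240) - 167) = 150/(20*(-1/240) - 167) = 150/(-1/12 - 167) = 150/(-2005/12) = 150*(-12/2005) = -360/401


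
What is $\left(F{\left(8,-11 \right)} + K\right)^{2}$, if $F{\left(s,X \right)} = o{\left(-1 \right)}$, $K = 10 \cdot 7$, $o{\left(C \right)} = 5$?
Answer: $5625$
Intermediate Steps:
$K = 70$
$F{\left(s,X \right)} = 5$
$\left(F{\left(8,-11 \right)} + K\right)^{2} = \left(5 + 70\right)^{2} = 75^{2} = 5625$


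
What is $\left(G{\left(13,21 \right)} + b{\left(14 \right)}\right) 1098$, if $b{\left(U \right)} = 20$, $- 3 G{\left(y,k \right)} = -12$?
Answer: $26352$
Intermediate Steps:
$G{\left(y,k \right)} = 4$ ($G{\left(y,k \right)} = \left(- \frac{1}{3}\right) \left(-12\right) = 4$)
$\left(G{\left(13,21 \right)} + b{\left(14 \right)}\right) 1098 = \left(4 + 20\right) 1098 = 24 \cdot 1098 = 26352$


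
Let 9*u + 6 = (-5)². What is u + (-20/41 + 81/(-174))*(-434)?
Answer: 4450042/10701 ≈ 415.85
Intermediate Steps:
u = 19/9 (u = -⅔ + (⅑)*(-5)² = -⅔ + (⅑)*25 = -⅔ + 25/9 = 19/9 ≈ 2.1111)
u + (-20/41 + 81/(-174))*(-434) = 19/9 + (-20/41 + 81/(-174))*(-434) = 19/9 + (-20*1/41 + 81*(-1/174))*(-434) = 19/9 + (-20/41 - 27/58)*(-434) = 19/9 - 2267/2378*(-434) = 19/9 + 491939/1189 = 4450042/10701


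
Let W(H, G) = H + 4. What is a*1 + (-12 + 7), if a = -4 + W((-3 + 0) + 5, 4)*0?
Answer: -9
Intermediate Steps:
W(H, G) = 4 + H
a = -4 (a = -4 + (4 + ((-3 + 0) + 5))*0 = -4 + (4 + (-3 + 5))*0 = -4 + (4 + 2)*0 = -4 + 6*0 = -4 + 0 = -4)
a*1 + (-12 + 7) = -4*1 + (-12 + 7) = -4 - 5 = -9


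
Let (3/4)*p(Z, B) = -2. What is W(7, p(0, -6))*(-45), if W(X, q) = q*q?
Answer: -320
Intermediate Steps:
p(Z, B) = -8/3 (p(Z, B) = (4/3)*(-2) = -8/3)
W(X, q) = q²
W(7, p(0, -6))*(-45) = (-8/3)²*(-45) = (64/9)*(-45) = -320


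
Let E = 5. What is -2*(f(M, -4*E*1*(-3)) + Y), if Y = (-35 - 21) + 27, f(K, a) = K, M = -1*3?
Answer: 64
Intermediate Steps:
M = -3
Y = -29 (Y = -56 + 27 = -29)
-2*(f(M, -4*E*1*(-3)) + Y) = -2*(-3 - 29) = -2*(-32) = 64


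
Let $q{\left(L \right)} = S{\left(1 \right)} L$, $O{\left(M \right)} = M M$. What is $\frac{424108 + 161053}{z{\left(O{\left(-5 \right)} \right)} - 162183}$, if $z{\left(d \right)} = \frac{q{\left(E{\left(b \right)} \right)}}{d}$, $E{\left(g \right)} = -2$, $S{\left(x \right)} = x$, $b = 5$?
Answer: $- \frac{14629025}{4054577} \approx -3.608$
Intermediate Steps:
$O{\left(M \right)} = M^{2}$
$q{\left(L \right)} = L$ ($q{\left(L \right)} = 1 L = L$)
$z{\left(d \right)} = - \frac{2}{d}$
$\frac{424108 + 161053}{z{\left(O{\left(-5 \right)} \right)} - 162183} = \frac{424108 + 161053}{- \frac{2}{\left(-5\right)^{2}} - 162183} = \frac{585161}{- \frac{2}{25} - 162183} = \frac{585161}{- \frac{4054577}{25}} = 585161 \left(- \frac{25}{4054577}\right) = - \frac{14629025}{4054577}$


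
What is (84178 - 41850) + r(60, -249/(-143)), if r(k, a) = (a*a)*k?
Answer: 869285332/20449 ≈ 42510.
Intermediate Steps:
r(k, a) = k*a**2 (r(k, a) = a**2*k = k*a**2)
(84178 - 41850) + r(60, -249/(-143)) = (84178 - 41850) + 60*(-249/(-143))**2 = 42328 + 60*(-249*(-1/143))**2 = 42328 + 60*(249/143)**2 = 42328 + 60*(62001/20449) = 42328 + 3720060/20449 = 869285332/20449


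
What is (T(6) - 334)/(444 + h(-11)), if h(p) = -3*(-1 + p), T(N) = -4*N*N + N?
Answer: -59/60 ≈ -0.98333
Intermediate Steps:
T(N) = N - 4*N² (T(N) = -4*N² + N = N - 4*N²)
h(p) = 3 - 3*p
(T(6) - 334)/(444 + h(-11)) = (6*(1 - 4*6) - 334)/(444 + (3 - 3*(-11))) = (6*(1 - 24) - 334)/(444 + (3 + 33)) = (6*(-23) - 334)/(444 + 36) = (-138 - 334)/480 = -472*1/480 = -59/60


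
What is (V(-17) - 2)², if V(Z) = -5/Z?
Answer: 841/289 ≈ 2.9100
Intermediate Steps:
(V(-17) - 2)² = (-5/(-17) - 2)² = (-5*(-1/17) - 2)² = (5/17 - 2)² = (-29/17)² = 841/289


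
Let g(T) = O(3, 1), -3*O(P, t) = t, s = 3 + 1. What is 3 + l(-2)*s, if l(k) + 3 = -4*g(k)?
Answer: -11/3 ≈ -3.6667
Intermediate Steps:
s = 4
O(P, t) = -t/3
g(T) = -⅓ (g(T) = -⅓*1 = -⅓)
l(k) = -5/3 (l(k) = -3 - 4*(-⅓) = -3 + 4/3 = -5/3)
3 + l(-2)*s = 3 - 5/3*4 = 3 - 20/3 = -11/3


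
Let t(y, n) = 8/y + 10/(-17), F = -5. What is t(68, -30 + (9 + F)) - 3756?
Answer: -63860/17 ≈ -3756.5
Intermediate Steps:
t(y, n) = -10/17 + 8/y (t(y, n) = 8/y + 10*(-1/17) = 8/y - 10/17 = -10/17 + 8/y)
t(68, -30 + (9 + F)) - 3756 = (-10/17 + 8/68) - 3756 = (-10/17 + 8*(1/68)) - 3756 = (-10/17 + 2/17) - 3756 = -8/17 - 3756 = -63860/17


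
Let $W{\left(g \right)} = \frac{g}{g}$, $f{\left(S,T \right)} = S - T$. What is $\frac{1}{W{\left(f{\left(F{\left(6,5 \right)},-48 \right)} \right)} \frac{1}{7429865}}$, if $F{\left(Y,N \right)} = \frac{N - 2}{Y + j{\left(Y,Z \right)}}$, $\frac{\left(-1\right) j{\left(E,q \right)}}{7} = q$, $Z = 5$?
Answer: $7429865$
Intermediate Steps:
$j{\left(E,q \right)} = - 7 q$
$F{\left(Y,N \right)} = \frac{-2 + N}{-35 + Y}$ ($F{\left(Y,N \right)} = \frac{N - 2}{Y - 35} = \frac{-2 + N}{Y - 35} = \frac{-2 + N}{-35 + Y}$)
$W{\left(g \right)} = 1$
$\frac{1}{W{\left(f{\left(F{\left(6,5 \right)},-48 \right)} \right)} \frac{1}{7429865}} = \frac{1}{1 \cdot \frac{1}{7429865}} = \frac{1}{\frac{1}{7429865}} = 7429865$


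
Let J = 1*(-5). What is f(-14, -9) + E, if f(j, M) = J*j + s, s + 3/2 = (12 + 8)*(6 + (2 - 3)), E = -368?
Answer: -399/2 ≈ -199.50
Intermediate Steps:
s = 197/2 (s = -3/2 + (12 + 8)*(6 + (2 - 3)) = -3/2 + 20*(6 - 1) = -3/2 + 20*5 = -3/2 + 100 = 197/2 ≈ 98.500)
J = -5
f(j, M) = 197/2 - 5*j (f(j, M) = -5*j + 197/2 = 197/2 - 5*j)
f(-14, -9) + E = (197/2 - 5*(-14)) - 368 = (197/2 + 70) - 368 = 337/2 - 368 = -399/2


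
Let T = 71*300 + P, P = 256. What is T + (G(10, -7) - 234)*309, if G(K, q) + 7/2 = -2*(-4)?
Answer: -98719/2 ≈ -49360.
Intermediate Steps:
G(K, q) = 9/2 (G(K, q) = -7/2 - 2*(-4) = -7/2 + 8 = 9/2)
T = 21556 (T = 71*300 + 256 = 21300 + 256 = 21556)
T + (G(10, -7) - 234)*309 = 21556 + (9/2 - 234)*309 = 21556 - 459/2*309 = 21556 - 141831/2 = -98719/2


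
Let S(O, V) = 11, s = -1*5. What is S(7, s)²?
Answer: 121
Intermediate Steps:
s = -5
S(7, s)² = 11² = 121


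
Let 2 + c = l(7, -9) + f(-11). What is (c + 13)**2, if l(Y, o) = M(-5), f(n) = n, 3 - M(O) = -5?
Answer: 64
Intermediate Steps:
M(O) = 8 (M(O) = 3 - 1*(-5) = 3 + 5 = 8)
l(Y, o) = 8
c = -5 (c = -2 + (8 - 11) = -2 - 3 = -5)
(c + 13)**2 = (-5 + 13)**2 = 8**2 = 64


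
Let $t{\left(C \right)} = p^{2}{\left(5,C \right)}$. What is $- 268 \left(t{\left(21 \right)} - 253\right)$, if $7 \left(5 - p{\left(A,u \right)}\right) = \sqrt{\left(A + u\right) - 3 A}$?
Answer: $\frac{2991148}{49} + \frac{2680 \sqrt{11}}{7} \approx 62314.0$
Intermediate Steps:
$p{\left(A,u \right)} = 5 - \frac{\sqrt{u - 2 A}}{7}$ ($p{\left(A,u \right)} = 5 - \frac{\sqrt{\left(A + u\right) - 3 A}}{7} = 5 - \frac{\sqrt{u - 2 A}}{7}$)
$t{\left(C \right)} = \left(5 - \frac{\sqrt{-10 + C}}{7}\right)^{2}$ ($t{\left(C \right)} = \left(5 - \frac{\sqrt{C - 10}}{7}\right)^{2} = \left(5 - \frac{\sqrt{-10 + C}}{7}\right)^{2}$)
$- 268 \left(t{\left(21 \right)} - 253\right) = - 268 \left(\frac{\left(-35 + \sqrt{-10 + 21}\right)^{2}}{49} - 253\right) = - 268 \left(\frac{\left(-35 + \sqrt{11}\right)^{2}}{49} - 253\right) = - 268 \left(-253 + \frac{\left(-35 + \sqrt{11}\right)^{2}}{49}\right) = 67804 - \frac{268 \left(-35 + \sqrt{11}\right)^{2}}{49}$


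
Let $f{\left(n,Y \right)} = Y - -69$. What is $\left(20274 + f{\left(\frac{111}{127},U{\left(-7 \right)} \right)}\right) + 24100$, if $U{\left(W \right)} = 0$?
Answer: $44443$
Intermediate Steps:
$f{\left(n,Y \right)} = 69 + Y$ ($f{\left(n,Y \right)} = Y + 69 = 69 + Y$)
$\left(20274 + f{\left(\frac{111}{127},U{\left(-7 \right)} \right)}\right) + 24100 = \left(20274 + \left(69 + 0\right)\right) + 24100 = \left(20274 + 69\right) + 24100 = 20343 + 24100 = 44443$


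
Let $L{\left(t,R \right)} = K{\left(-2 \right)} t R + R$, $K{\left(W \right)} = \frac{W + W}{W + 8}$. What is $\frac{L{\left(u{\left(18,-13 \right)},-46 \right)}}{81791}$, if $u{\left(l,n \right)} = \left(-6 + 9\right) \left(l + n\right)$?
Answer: $\frac{414}{81791} \approx 0.0050617$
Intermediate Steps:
$u{\left(l,n \right)} = 3 l + 3 n$ ($u{\left(l,n \right)} = 3 \left(l + n\right) = 3 l + 3 n$)
$K{\left(W \right)} = \frac{2 W}{8 + W}$
$L{\left(t,R \right)} = R - \frac{2 R t}{3}$ ($L{\left(t,R \right)} = 2 \left(-2\right) \frac{1}{8 - 2} t R + R = 2 \left(-2\right) \frac{1}{6} t R + R = - \frac{2 t}{3} R + R = - \frac{2 R t}{3} + R = R - \frac{2 R t}{3}$)
$\frac{L{\left(u{\left(18,-13 \right)},-46 \right)}}{81791} = \frac{\frac{1}{3} \left(-46\right) \left(3 - 2 \left(3 \cdot 18 + 3 \left(-13\right)\right)\right)}{81791} = \frac{1}{3} \left(-46\right) \left(3 - 2 \left(54 - 39\right)\right) \frac{1}{81791} = \frac{1}{3} \left(-46\right) \left(3 - 30\right) \frac{1}{81791} = \frac{1}{3} \left(-46\right) \left(-27\right) \frac{1}{81791} = 414 \cdot \frac{1}{81791} = \frac{414}{81791}$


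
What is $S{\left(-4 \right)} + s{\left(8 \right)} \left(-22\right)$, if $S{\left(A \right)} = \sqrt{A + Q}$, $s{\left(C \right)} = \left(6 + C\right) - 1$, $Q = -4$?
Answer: $-286 + 2 i \sqrt{2} \approx -286.0 + 2.8284 i$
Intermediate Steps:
$s{\left(C \right)} = 5 + C$
$S{\left(A \right)} = \sqrt{-4 + A}$ ($S{\left(A \right)} = \sqrt{A - 4} = \sqrt{-4 + A}$)
$S{\left(-4 \right)} + s{\left(8 \right)} \left(-22\right) = \sqrt{-4 - 4} + \left(5 + 8\right) \left(-22\right) = \sqrt{-8} + 13 \left(-22\right) = 2 i \sqrt{2} - 286 = -286 + 2 i \sqrt{2}$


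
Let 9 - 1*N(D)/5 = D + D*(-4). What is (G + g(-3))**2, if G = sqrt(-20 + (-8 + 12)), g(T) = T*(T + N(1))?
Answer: 29225 - 1368*I ≈ 29225.0 - 1368.0*I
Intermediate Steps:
N(D) = 45 + 15*D (N(D) = 45 - 5*(D + D*(-4)) = 45 - 5*(D - 4*D) = 45 - (-15)*D = 45 + 15*D)
g(T) = T*(60 + T) (g(T) = T*(T + (45 + 15*1)) = T*(T + (45 + 15)) = T*(T + 60) = T*(60 + T))
G = 4*I (G = sqrt(-20 + 4) = sqrt(-16) = 4*I ≈ 4.0*I)
(G + g(-3))**2 = (4*I - 3*(60 - 3))**2 = (4*I - 3*57)**2 = (4*I - 171)**2 = (-171 + 4*I)**2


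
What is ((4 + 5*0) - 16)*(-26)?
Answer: 312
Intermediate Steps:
((4 + 5*0) - 16)*(-26) = ((4 + 0) - 16)*(-26) = (4 - 16)*(-26) = -12*(-26) = 312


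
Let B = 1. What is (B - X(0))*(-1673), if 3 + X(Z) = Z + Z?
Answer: -6692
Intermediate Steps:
X(Z) = -3 + 2*Z (X(Z) = -3 + (Z + Z) = -3 + 2*Z)
(B - X(0))*(-1673) = (1 - (-3 + 2*0))*(-1673) = (1 - (-3 + 0))*(-1673) = (1 - 1*(-3))*(-1673) = (1 + 3)*(-1673) = 4*(-1673) = -6692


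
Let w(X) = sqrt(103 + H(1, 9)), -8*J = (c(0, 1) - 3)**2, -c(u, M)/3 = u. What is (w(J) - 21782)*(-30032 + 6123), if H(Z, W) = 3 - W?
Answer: 520785838 - 23909*sqrt(97) ≈ 5.2055e+8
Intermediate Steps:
c(u, M) = -3*u
J = -9/8 (J = -(-3*0 - 3)**2/8 = -(0 - 3)**2/8 = -1/8*(-3)**2 = -1/8*9 = -9/8 ≈ -1.1250)
w(X) = sqrt(97) (w(X) = sqrt(103 + (3 - 1*9)) = sqrt(103 + (3 - 9)) = sqrt(103 - 6) = sqrt(97))
(w(J) - 21782)*(-30032 + 6123) = (sqrt(97) - 21782)*(-30032 + 6123) = (-21782 + sqrt(97))*(-23909) = 520785838 - 23909*sqrt(97)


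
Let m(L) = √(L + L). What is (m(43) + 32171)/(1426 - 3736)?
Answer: -32171/2310 - √86/2310 ≈ -13.931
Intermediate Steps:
m(L) = √2*√L (m(L) = √(2*L) = √2*√L)
(m(43) + 32171)/(1426 - 3736) = (√2*√43 + 32171)/(1426 - 3736) = (√86 + 32171)/(-2310) = (32171 + √86)*(-1/2310) = -32171/2310 - √86/2310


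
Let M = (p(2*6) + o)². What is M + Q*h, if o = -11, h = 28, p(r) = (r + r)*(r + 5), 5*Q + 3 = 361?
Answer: 798069/5 ≈ 1.5961e+5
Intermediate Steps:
Q = 358/5 (Q = -⅗ + (⅕)*361 = -⅗ + 361/5 = 358/5 ≈ 71.600)
p(r) = 2*r*(5 + r) (p(r) = (2*r)*(5 + r) = 2*r*(5 + r))
M = 157609 (M = (2*(2*6)*(5 + 2*6) - 11)² = (2*12*(5 + 12) - 11)² = (2*12*17 - 11)² = (408 - 11)² = 397² = 157609)
M + Q*h = 157609 + (358/5)*28 = 157609 + 10024/5 = 798069/5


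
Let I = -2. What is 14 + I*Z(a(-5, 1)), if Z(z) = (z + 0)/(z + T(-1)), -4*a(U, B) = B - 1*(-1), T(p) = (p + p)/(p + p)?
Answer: 16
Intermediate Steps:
T(p) = 1 (T(p) = (2*p)/((2*p)) = (2*p)*(1/(2*p)) = 1)
a(U, B) = -¼ - B/4 (a(U, B) = -(B - 1*(-1))/4 = -(B + 1)/4 = -(1 + B)/4 = -¼ - B/4)
Z(z) = z/(1 + z) (Z(z) = (z + 0)/(z + 1) = z/(1 + z))
14 + I*Z(a(-5, 1)) = 14 - 2*(-¼ - ¼*1)/(1 + (-¼ - ¼*1)) = 14 - 2*(-¼ - ¼)/(1 + (-¼ - ¼)) = 14 - (-1)/(1 - ½) = 14 - (-1)/½ = 14 - (-1)*2 = 14 - 2*(-1) = 14 + 2 = 16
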